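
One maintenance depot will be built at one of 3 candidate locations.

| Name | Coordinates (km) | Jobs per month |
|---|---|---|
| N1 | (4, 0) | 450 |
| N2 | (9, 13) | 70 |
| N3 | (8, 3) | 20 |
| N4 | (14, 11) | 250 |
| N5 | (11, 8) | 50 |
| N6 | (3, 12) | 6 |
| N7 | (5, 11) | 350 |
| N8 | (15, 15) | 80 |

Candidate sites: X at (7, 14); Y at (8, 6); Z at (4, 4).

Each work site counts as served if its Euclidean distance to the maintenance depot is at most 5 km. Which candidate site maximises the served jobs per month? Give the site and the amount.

Coverage radius r = 5 km; a point is covered iff (Δx)²+(Δy)² ≤ 5² = 25.
  X (7, 14): covers {N2, N6, N7} → 426
  Y (8, 6): covers {N3, N5} → 70
  Z (4, 4): covers {N1, N3} → 470
Maximum coverage at Z: 470 jobs per month.

Z, covering 470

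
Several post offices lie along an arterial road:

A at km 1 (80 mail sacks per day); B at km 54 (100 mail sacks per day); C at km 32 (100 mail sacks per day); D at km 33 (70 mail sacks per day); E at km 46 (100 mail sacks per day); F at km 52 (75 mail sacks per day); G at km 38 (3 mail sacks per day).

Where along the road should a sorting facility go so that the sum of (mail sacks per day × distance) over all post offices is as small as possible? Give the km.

For a sum of weighted absolute distances on a line, the optimum is the weighted median (not the mean). Total weight W = 528; half-weight = 264.
Sort by position and accumulate weight:
  km 1 (A, w=80) → cum 80
  km 32 (C, w=100) → cum 180
  km 33 (D, w=70) → cum 250
  km 38 (G, w=3) → cum 253
  km 46 (E, w=100) → cum 353  ≥ 264 → median here
  km 52 (F, w=75) → cum 428
  km 54 (B, w=100) → cum 528
Optimal location: km 46.

x = 46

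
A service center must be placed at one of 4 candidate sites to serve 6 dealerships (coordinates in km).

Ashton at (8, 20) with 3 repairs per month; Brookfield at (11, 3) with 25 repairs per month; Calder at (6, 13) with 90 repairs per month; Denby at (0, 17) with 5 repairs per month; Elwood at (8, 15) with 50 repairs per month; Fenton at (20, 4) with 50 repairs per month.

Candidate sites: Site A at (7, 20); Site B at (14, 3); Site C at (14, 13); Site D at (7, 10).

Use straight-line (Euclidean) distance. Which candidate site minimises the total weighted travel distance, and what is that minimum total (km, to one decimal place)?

Site D, total 1536.7 km

Total weighted distance at each candidate:
  Site A (7, 20): total = 2399.8
  Site B (14, 3): total = 2355.6
  Site C (14, 13): total = 1938.5
  Site D (7, 10): total = 1536.7
Minimum is at Site D with total 1536.7 km.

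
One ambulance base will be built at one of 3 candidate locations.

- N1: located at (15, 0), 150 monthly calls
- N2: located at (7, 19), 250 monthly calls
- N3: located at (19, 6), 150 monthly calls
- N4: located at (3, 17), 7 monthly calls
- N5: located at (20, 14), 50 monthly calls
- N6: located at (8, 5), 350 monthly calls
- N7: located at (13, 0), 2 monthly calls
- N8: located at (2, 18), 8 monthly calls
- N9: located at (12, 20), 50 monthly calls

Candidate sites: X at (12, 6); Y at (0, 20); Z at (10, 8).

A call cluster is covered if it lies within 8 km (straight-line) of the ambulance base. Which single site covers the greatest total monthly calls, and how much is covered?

Coverage radius r = 8 km; a point is covered iff (Δx)²+(Δy)² ≤ 8² = 64.
  X (12, 6): covers {N1, N3, N6, N7} → 652
  Y (0, 20): covers {N2, N4, N8} → 265
  Z (10, 8): covers {N6} → 350
Maximum coverage at X: 652 monthly calls.

X, covering 652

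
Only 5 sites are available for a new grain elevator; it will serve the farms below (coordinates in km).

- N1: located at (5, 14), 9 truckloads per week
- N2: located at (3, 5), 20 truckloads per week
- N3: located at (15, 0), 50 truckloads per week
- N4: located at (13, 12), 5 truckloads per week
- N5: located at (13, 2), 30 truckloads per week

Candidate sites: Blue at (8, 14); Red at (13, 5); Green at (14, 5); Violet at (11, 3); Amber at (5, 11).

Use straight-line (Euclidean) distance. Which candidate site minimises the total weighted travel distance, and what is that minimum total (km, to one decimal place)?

Violet, total 640.9 km

Total weighted distance at each candidate:
  Blue (8, 14): total = 1432.5
  Red (13, 5): total = 702.6
  Green (14, 5): total = 719.7
  Violet (11, 3): total = 640.9
  Amber (5, 11): total = 1298.4
Minimum is at Violet with total 640.9 km.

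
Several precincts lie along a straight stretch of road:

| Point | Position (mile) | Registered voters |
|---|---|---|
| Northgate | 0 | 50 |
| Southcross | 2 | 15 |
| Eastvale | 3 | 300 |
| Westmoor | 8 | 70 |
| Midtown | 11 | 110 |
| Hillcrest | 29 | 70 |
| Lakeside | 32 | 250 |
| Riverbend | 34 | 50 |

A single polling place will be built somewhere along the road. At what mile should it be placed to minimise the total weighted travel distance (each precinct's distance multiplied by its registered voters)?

For a sum of weighted absolute distances on a line, the optimum is the weighted median (not the mean). Total weight W = 915; half-weight = 457.5.
Sort by position and accumulate weight:
  mile 0 (Northgate, w=50) → cum 50
  mile 2 (Southcross, w=15) → cum 65
  mile 3 (Eastvale, w=300) → cum 365
  mile 8 (Westmoor, w=70) → cum 435
  mile 11 (Midtown, w=110) → cum 545  ≥ 457.5 → median here
  mile 29 (Hillcrest, w=70) → cum 615
  mile 32 (Lakeside, w=250) → cum 865
  mile 34 (Riverbend, w=50) → cum 915
Optimal location: mile 11.

x = 11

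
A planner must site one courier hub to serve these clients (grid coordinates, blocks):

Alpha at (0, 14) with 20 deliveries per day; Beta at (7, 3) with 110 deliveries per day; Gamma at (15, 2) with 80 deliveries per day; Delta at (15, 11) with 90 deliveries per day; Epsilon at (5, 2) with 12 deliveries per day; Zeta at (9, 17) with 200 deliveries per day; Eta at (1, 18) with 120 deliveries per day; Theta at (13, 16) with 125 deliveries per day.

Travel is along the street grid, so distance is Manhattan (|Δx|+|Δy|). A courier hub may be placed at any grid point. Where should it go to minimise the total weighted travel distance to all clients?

(9, 16)

Manhattan distance separates: Σwᵢ(|x−xᵢ|+|y−yᵢ|) = Σwᵢ|x−xᵢ| + Σwᵢ|y−yᵢ|, so x and y are optimised independently as 1-D weighted medians.
Total weight W = 757; half = 378.5.
x-coordinate, sorted with cumulative weight:
  x=0 (Alpha, w=20) cum 20
  x=1 (Eta, w=120) cum 140
  x=5 (Epsilon, w=12) cum 152
  x=7 (Beta, w=110) cum 262
  x=9 (Zeta, w=200) cum 462  ← median
  x=13 (Theta, w=125) cum 587
  x=15 (Gamma, w=80) cum 667
  x=15 (Delta, w=90) cum 757
⇒ x* = 9
y-coordinate, sorted with cumulative weight:
  y=2 (Gamma, w=80) cum 80
  y=2 (Epsilon, w=12) cum 92
  y=3 (Beta, w=110) cum 202
  y=11 (Delta, w=90) cum 292
  y=14 (Alpha, w=20) cum 312
  y=16 (Theta, w=125) cum 437  ← median
  y=17 (Zeta, w=200) cum 637
  y=18 (Eta, w=120) cum 757
⇒ y* = 16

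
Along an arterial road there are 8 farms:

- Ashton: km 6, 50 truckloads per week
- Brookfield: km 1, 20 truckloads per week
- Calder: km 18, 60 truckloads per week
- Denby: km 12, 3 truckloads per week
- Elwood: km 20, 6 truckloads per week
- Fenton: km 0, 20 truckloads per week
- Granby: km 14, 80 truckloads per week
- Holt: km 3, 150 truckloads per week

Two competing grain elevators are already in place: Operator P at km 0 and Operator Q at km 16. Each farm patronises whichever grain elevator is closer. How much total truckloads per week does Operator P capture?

The indifferent point is the midpoint (0+16)/2 = 8; farms left of it (closer to Operator P at 0) go to Operator P, those right go to Operator Q.
  Fenton at 0 (w=20) → Operator P
  Brookfield at 1 (w=20) → Operator P
  Holt at 3 (w=150) → Operator P
  Ashton at 6 (w=50) → Operator P
  Denby at 12 (w=3) → Operator Q
  Granby at 14 (w=80) → Operator Q
  Calder at 18 (w=60) → Operator Q
  Elwood at 20 (w=6) → Operator Q
Operator P captures 240; Operator Q captures 149.

240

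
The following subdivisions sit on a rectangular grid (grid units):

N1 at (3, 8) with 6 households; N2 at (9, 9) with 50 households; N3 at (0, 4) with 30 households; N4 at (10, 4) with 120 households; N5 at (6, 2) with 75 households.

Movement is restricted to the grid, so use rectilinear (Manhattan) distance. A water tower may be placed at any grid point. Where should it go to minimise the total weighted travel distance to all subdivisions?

Manhattan distance separates: Σwᵢ(|x−xᵢ|+|y−yᵢ|) = Σwᵢ|x−xᵢ| + Σwᵢ|y−yᵢ|, so x and y are optimised independently as 1-D weighted medians.
Total weight W = 281; half = 140.5.
x-coordinate, sorted with cumulative weight:
  x=0 (N3, w=30) cum 30
  x=3 (N1, w=6) cum 36
  x=6 (N5, w=75) cum 111
  x=9 (N2, w=50) cum 161  ← median
  x=10 (N4, w=120) cum 281
⇒ x* = 9
y-coordinate, sorted with cumulative weight:
  y=2 (N5, w=75) cum 75
  y=4 (N3, w=30) cum 105
  y=4 (N4, w=120) cum 225  ← median
  y=8 (N1, w=6) cum 231
  y=9 (N2, w=50) cum 281
⇒ y* = 4

(9, 4)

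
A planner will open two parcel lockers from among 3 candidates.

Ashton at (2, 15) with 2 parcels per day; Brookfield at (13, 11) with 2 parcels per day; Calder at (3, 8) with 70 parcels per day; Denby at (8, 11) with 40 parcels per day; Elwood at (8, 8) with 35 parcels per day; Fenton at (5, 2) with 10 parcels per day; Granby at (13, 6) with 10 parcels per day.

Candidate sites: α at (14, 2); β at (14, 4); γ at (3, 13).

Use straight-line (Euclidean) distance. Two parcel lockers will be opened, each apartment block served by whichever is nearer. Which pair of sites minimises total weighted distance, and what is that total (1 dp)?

{β, γ}, total 946.1

Evaluate every pair (each demand assigned to the nearer of the two):
  {β, γ}: total = 946.1
  {α, γ}: total = 966.7
  {α, β}: total = 1599.6
Best pair: {β, γ} with total 946.1.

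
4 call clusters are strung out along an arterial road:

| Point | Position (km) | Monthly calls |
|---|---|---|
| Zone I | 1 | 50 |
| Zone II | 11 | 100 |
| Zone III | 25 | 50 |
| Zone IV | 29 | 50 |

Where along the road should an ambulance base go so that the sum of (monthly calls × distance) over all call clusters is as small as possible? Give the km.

x = 11

For a sum of weighted absolute distances on a line, the optimum is the weighted median (not the mean). Total weight W = 250; half-weight = 125.
Sort by position and accumulate weight:
  km 1 (Zone I, w=50) → cum 50
  km 11 (Zone II, w=100) → cum 150  ≥ 125 → median here
  km 25 (Zone III, w=50) → cum 200
  km 29 (Zone IV, w=50) → cum 250
Optimal location: km 11.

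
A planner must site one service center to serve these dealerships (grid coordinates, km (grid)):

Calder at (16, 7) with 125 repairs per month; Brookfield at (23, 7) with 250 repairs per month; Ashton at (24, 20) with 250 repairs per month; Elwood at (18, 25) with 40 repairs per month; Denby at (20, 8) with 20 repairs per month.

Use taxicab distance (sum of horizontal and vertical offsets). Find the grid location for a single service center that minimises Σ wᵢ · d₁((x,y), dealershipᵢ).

Manhattan distance separates: Σwᵢ(|x−xᵢ|+|y−yᵢ|) = Σwᵢ|x−xᵢ| + Σwᵢ|y−yᵢ|, so x and y are optimised independently as 1-D weighted medians.
Total weight W = 685; half = 342.5.
x-coordinate, sorted with cumulative weight:
  x=16 (Calder, w=125) cum 125
  x=18 (Elwood, w=40) cum 165
  x=20 (Denby, w=20) cum 185
  x=23 (Brookfield, w=250) cum 435  ← median
  x=24 (Ashton, w=250) cum 685
⇒ x* = 23
y-coordinate, sorted with cumulative weight:
  y=7 (Calder, w=125) cum 125
  y=7 (Brookfield, w=250) cum 375  ← median
  y=8 (Denby, w=20) cum 395
  y=20 (Ashton, w=250) cum 645
  y=25 (Elwood, w=40) cum 685
⇒ y* = 7

(23, 7)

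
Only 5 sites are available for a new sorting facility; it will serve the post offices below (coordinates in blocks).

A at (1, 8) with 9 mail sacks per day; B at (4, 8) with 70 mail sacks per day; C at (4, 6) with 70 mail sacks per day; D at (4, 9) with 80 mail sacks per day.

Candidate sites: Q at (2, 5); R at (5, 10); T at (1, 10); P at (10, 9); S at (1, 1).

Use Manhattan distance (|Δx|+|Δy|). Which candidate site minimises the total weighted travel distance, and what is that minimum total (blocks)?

R, total 774 blocks

Total weighted distance at each candidate:
  Q (2, 5): total = 1076
  R (5, 10): total = 774
  T (1, 10): total = 1178
  P (10, 9): total = 1690
  S (1, 1): total = 2203
Minimum is at R with total 774 blocks.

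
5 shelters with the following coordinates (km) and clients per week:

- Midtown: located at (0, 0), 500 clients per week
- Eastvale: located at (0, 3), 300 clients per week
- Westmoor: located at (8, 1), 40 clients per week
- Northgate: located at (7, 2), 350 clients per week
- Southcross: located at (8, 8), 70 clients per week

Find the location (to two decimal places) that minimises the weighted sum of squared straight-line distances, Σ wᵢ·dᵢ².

The minimiser of Σwᵢ‖p−pᵢ‖² is the weighted centroid p* = (Σwᵢpᵢ)/(Σwᵢ).
Σwᵢ = 1260.
Σwᵢxᵢ = 500·0 + 300·0 + 40·8 + 350·7 + 70·8 = 3330.
Σwᵢyᵢ = 500·0 + 300·3 + 40·1 + 350·2 + 70·8 = 2200.
x* = 3330/1260 = 2.64, y* = 2200/1260 = 1.75.

(2.64, 1.75)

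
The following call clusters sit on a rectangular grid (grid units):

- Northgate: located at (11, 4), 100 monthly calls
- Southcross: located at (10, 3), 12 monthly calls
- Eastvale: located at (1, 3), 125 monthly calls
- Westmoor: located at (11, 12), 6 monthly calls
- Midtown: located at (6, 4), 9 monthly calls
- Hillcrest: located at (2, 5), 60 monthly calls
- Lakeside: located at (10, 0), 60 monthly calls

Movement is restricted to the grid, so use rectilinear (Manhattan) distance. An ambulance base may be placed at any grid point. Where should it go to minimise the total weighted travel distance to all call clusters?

Manhattan distance separates: Σwᵢ(|x−xᵢ|+|y−yᵢ|) = Σwᵢ|x−xᵢ| + Σwᵢ|y−yᵢ|, so x and y are optimised independently as 1-D weighted medians.
Total weight W = 372; half = 186.
x-coordinate, sorted with cumulative weight:
  x=1 (Eastvale, w=125) cum 125
  x=2 (Hillcrest, w=60) cum 185
  x=6 (Midtown, w=9) cum 194  ← median
  x=10 (Southcross, w=12) cum 206
  x=10 (Lakeside, w=60) cum 266
  x=11 (Northgate, w=100) cum 366
  x=11 (Westmoor, w=6) cum 372
⇒ x* = 6
y-coordinate, sorted with cumulative weight:
  y=0 (Lakeside, w=60) cum 60
  y=3 (Southcross, w=12) cum 72
  y=3 (Eastvale, w=125) cum 197  ← median
  y=4 (Northgate, w=100) cum 297
  y=4 (Midtown, w=9) cum 306
  y=5 (Hillcrest, w=60) cum 366
  y=12 (Westmoor, w=6) cum 372
⇒ y* = 3

(6, 3)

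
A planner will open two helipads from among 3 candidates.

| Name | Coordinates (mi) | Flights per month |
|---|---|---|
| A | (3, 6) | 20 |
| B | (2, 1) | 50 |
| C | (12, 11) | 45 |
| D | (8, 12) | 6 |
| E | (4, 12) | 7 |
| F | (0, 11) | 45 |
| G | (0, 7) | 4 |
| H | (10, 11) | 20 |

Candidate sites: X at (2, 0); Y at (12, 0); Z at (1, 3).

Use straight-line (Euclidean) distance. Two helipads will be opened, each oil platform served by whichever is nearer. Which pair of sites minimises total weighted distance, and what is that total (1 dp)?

{Y, Z}, total 1416.6

Evaluate every pair (each demand assigned to the nearer of the two):
  {Y, Z}: total = 1416.6
  {X, Z}: total = 1489.1
  {X, Y}: total = 1583.6
Best pair: {Y, Z} with total 1416.6.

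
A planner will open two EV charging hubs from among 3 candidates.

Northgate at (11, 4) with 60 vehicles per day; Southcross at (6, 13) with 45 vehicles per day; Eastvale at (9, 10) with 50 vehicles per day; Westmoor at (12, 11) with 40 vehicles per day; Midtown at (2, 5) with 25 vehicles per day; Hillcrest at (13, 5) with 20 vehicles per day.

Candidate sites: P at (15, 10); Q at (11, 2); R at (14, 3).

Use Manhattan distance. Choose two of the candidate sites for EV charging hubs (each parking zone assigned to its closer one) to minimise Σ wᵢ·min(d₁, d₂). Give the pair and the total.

Evaluate every pair (each demand assigned to the nearer of the two):
  {P, Q}: total = 1520
  {P, R}: total = 1650
  {Q, R}: total = 2100
Best pair: {P, Q} with total 1520.

{P, Q}, total 1520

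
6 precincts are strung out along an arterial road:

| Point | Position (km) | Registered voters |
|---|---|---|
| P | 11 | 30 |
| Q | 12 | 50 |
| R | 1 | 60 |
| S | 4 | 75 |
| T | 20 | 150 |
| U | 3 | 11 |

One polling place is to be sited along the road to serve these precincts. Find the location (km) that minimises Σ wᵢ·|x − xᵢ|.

x = 12

For a sum of weighted absolute distances on a line, the optimum is the weighted median (not the mean). Total weight W = 376; half-weight = 188.
Sort by position and accumulate weight:
  km 1 (R, w=60) → cum 60
  km 3 (U, w=11) → cum 71
  km 4 (S, w=75) → cum 146
  km 11 (P, w=30) → cum 176
  km 12 (Q, w=50) → cum 226  ≥ 188 → median here
  km 20 (T, w=150) → cum 376
Optimal location: km 12.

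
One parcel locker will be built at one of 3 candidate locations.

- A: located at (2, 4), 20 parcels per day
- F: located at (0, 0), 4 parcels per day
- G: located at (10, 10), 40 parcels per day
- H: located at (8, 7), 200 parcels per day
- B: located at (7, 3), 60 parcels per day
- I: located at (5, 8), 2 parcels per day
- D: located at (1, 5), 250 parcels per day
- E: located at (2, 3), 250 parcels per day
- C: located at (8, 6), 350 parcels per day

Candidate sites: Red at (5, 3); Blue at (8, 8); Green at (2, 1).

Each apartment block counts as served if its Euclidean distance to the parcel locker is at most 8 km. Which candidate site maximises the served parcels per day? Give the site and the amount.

Blue, covering 1172

Coverage radius r = 8 km; a point is covered iff (Δx)²+(Δy)² ≤ 8² = 64.
  Red (5, 3): covers {A, F, H, B, I, D, E, C} → 1136
  Blue (8, 8): covers {A, G, H, B, I, D, E, C} → 1172
  Green (2, 1): covers {A, F, B, I, D, E, C} → 936
Maximum coverage at Blue: 1172 parcels per day.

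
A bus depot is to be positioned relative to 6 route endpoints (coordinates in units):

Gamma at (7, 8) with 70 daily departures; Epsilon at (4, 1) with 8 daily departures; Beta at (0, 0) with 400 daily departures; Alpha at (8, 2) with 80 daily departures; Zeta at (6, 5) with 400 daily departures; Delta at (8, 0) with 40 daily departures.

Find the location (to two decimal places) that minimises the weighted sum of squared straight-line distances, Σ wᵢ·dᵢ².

(3.89, 2.73)

The minimiser of Σwᵢ‖p−pᵢ‖² is the weighted centroid p* = (Σwᵢpᵢ)/(Σwᵢ).
Σwᵢ = 998.
Σwᵢxᵢ = 70·7 + 8·4 + 400·0 + 80·8 + 400·6 + 40·8 = 3882.
Σwᵢyᵢ = 70·8 + 8·1 + 400·0 + 80·2 + 400·5 + 40·0 = 2728.
x* = 3882/998 = 3.89, y* = 2728/998 = 2.73.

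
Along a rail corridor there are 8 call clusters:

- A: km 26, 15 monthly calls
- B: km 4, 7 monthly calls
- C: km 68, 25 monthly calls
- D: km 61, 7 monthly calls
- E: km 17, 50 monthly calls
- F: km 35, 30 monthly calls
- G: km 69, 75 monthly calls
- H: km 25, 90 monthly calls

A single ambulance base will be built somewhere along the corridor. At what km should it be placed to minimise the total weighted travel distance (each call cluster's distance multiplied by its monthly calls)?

For a sum of weighted absolute distances on a line, the optimum is the weighted median (not the mean). Total weight W = 299; half-weight = 149.5.
Sort by position and accumulate weight:
  km 4 (B, w=7) → cum 7
  km 17 (E, w=50) → cum 57
  km 25 (H, w=90) → cum 147
  km 26 (A, w=15) → cum 162  ≥ 149.5 → median here
  km 35 (F, w=30) → cum 192
  km 61 (D, w=7) → cum 199
  km 68 (C, w=25) → cum 224
  km 69 (G, w=75) → cum 299
Optimal location: km 26.

x = 26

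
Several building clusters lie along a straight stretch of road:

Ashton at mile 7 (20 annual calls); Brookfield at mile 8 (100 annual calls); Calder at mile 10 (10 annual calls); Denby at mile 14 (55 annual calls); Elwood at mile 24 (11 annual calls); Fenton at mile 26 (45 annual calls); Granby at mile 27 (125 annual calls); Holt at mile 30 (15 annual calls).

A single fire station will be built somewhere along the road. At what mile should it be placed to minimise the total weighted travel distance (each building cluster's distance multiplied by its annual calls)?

x = 24

For a sum of weighted absolute distances on a line, the optimum is the weighted median (not the mean). Total weight W = 381; half-weight = 190.5.
Sort by position and accumulate weight:
  mile 7 (Ashton, w=20) → cum 20
  mile 8 (Brookfield, w=100) → cum 120
  mile 10 (Calder, w=10) → cum 130
  mile 14 (Denby, w=55) → cum 185
  mile 24 (Elwood, w=11) → cum 196  ≥ 190.5 → median here
  mile 26 (Fenton, w=45) → cum 241
  mile 27 (Granby, w=125) → cum 366
  mile 30 (Holt, w=15) → cum 381
Optimal location: mile 24.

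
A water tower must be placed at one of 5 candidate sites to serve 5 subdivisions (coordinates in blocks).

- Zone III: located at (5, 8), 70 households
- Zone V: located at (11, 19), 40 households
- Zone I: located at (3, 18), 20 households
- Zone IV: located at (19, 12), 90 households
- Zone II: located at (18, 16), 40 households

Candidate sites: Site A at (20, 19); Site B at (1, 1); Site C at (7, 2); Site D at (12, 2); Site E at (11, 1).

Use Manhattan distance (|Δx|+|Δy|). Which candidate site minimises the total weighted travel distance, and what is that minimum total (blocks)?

Site A, total 3460 blocks

Total weighted distance at each candidate:
  Site A (20, 19): total = 3460
  Site B (1, 1): total = 6160
  Site C (7, 2): total = 4780
  Site D (12, 2): total = 4460
  Site E (11, 1): total = 4720
Minimum is at Site A with total 3460 blocks.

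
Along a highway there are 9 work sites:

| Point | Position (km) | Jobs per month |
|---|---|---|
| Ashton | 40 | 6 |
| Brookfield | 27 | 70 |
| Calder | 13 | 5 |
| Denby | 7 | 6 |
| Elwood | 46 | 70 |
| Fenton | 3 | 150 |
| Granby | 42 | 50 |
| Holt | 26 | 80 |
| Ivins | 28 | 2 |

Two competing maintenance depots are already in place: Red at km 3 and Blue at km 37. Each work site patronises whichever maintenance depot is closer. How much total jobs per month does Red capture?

161

The indifferent point is the midpoint (3+37)/2 = 20; work sites left of it (closer to Red at 3) go to Red, those right go to Blue.
  Fenton at 3 (w=150) → Red
  Denby at 7 (w=6) → Red
  Calder at 13 (w=5) → Red
  Holt at 26 (w=80) → Blue
  Brookfield at 27 (w=70) → Blue
  Ivins at 28 (w=2) → Blue
  Ashton at 40 (w=6) → Blue
  Granby at 42 (w=50) → Blue
  Elwood at 46 (w=70) → Blue
Red captures 161; Blue captures 278.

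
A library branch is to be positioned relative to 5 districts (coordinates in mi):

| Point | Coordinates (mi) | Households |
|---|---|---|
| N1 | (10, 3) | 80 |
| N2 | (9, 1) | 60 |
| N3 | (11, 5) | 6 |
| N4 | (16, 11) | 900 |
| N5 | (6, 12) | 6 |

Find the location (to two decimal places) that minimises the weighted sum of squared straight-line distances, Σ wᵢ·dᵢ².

The minimiser of Σwᵢ‖p−pᵢ‖² is the weighted centroid p* = (Σwᵢpᵢ)/(Σwᵢ).
Σwᵢ = 1052.
Σwᵢxᵢ = 80·10 + 60·9 + 6·11 + 900·16 + 6·6 = 15842.
Σwᵢyᵢ = 80·3 + 60·1 + 6·5 + 900·11 + 6·12 = 10302.
x* = 15842/1052 = 15.06, y* = 10302/1052 = 9.79.

(15.06, 9.79)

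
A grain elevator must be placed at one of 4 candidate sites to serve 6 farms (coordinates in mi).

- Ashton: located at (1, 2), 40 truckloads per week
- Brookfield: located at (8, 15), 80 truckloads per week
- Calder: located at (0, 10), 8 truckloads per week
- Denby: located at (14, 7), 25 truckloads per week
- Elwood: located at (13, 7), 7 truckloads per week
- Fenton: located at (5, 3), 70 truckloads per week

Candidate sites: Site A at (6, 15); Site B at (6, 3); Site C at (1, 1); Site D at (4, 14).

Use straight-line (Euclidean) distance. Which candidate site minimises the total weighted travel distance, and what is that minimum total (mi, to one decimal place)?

Total weighted distance at each candidate:
  Site A (6, 15): total = 1979.8
  Site B (6, 3): total = 1601.0
  Site C (1, 1): total = 2129.6
  Site D (4, 14): total = 2028.0
Minimum is at Site B with total 1601.0 mi.

Site B, total 1601.0 mi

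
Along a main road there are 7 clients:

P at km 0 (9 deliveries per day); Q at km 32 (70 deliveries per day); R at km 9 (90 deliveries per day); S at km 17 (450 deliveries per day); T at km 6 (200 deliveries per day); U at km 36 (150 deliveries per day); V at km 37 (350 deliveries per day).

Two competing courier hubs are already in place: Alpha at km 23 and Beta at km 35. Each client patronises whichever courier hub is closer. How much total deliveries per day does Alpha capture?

749

The indifferent point is the midpoint (23+35)/2 = 29; clients left of it (closer to Alpha at 23) go to Alpha, those right go to Beta.
  P at 0 (w=9) → Alpha
  T at 6 (w=200) → Alpha
  R at 9 (w=90) → Alpha
  S at 17 (w=450) → Alpha
  Q at 32 (w=70) → Beta
  U at 36 (w=150) → Beta
  V at 37 (w=350) → Beta
Alpha captures 749; Beta captures 570.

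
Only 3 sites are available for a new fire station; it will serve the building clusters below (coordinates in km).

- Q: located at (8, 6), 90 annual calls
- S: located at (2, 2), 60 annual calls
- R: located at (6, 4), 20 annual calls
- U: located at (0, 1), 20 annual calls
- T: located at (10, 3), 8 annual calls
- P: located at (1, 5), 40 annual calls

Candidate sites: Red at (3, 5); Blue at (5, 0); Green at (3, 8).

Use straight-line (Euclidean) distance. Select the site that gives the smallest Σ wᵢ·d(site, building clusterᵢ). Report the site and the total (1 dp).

Red, total 950.1 km

Total weighted distance at each candidate:
  Red (3, 5): total = 950.1
  Blue (5, 0): total = 1307.3
  Green (3, 8): total = 1315.0
Minimum is at Red with total 950.1 km.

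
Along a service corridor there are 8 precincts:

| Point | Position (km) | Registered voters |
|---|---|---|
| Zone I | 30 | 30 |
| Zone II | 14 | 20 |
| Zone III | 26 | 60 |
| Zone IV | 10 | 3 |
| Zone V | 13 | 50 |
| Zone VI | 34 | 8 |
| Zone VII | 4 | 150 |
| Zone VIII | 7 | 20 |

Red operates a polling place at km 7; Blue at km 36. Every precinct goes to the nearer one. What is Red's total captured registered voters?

The indifferent point is the midpoint (7+36)/2 = 21.5; precincts left of it (closer to Red at 7) go to Red, those right go to Blue.
  Zone VII at 4 (w=150) → Red
  Zone VIII at 7 (w=20) → Red
  Zone IV at 10 (w=3) → Red
  Zone V at 13 (w=50) → Red
  Zone II at 14 (w=20) → Red
  Zone III at 26 (w=60) → Blue
  Zone I at 30 (w=30) → Blue
  Zone VI at 34 (w=8) → Blue
Red captures 243; Blue captures 98.

243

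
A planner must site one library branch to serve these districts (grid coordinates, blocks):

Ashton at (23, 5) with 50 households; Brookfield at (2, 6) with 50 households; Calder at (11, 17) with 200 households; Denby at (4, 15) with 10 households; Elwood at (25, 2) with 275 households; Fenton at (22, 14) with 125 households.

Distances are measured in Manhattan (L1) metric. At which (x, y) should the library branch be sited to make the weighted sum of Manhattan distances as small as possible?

Manhattan distance separates: Σwᵢ(|x−xᵢ|+|y−yᵢ|) = Σwᵢ|x−xᵢ| + Σwᵢ|y−yᵢ|, so x and y are optimised independently as 1-D weighted medians.
Total weight W = 710; half = 355.
x-coordinate, sorted with cumulative weight:
  x=2 (Brookfield, w=50) cum 50
  x=4 (Denby, w=10) cum 60
  x=11 (Calder, w=200) cum 260
  x=22 (Fenton, w=125) cum 385  ← median
  x=23 (Ashton, w=50) cum 435
  x=25 (Elwood, w=275) cum 710
⇒ x* = 22
y-coordinate, sorted with cumulative weight:
  y=2 (Elwood, w=275) cum 275
  y=5 (Ashton, w=50) cum 325
  y=6 (Brookfield, w=50) cum 375  ← median
  y=14 (Fenton, w=125) cum 500
  y=15 (Denby, w=10) cum 510
  y=17 (Calder, w=200) cum 710
⇒ y* = 6

(22, 6)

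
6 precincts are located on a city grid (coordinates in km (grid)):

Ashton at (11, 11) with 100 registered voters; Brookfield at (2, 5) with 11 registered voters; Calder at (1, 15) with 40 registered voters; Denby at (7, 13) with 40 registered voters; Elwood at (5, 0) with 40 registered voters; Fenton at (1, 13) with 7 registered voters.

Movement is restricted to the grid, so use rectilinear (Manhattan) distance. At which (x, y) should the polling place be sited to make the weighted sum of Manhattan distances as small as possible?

Manhattan distance separates: Σwᵢ(|x−xᵢ|+|y−yᵢ|) = Σwᵢ|x−xᵢ| + Σwᵢ|y−yᵢ|, so x and y are optimised independently as 1-D weighted medians.
Total weight W = 238; half = 119.
x-coordinate, sorted with cumulative weight:
  x=1 (Calder, w=40) cum 40
  x=1 (Fenton, w=7) cum 47
  x=2 (Brookfield, w=11) cum 58
  x=5 (Elwood, w=40) cum 98
  x=7 (Denby, w=40) cum 138  ← median
  x=11 (Ashton, w=100) cum 238
⇒ x* = 7
y-coordinate, sorted with cumulative weight:
  y=0 (Elwood, w=40) cum 40
  y=5 (Brookfield, w=11) cum 51
  y=11 (Ashton, w=100) cum 151  ← median
  y=13 (Denby, w=40) cum 191
  y=13 (Fenton, w=7) cum 198
  y=15 (Calder, w=40) cum 238
⇒ y* = 11

(7, 11)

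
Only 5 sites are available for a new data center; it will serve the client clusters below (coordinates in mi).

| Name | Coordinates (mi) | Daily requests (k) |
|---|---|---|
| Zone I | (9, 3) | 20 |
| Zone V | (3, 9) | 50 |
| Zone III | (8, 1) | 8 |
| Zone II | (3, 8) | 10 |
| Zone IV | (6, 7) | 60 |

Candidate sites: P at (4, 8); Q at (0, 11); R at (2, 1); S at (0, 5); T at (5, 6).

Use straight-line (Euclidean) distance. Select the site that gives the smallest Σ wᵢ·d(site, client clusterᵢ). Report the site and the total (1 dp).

P, total 420.8 mi

Total weighted distance at each candidate:
  P (4, 8): total = 420.8
  Q (0, 11): total = 998.7
  R (2, 1): total = 1100.1
  S (0, 5): total = 927.8
  T (5, 6): total = 440.1
Minimum is at P with total 420.8 mi.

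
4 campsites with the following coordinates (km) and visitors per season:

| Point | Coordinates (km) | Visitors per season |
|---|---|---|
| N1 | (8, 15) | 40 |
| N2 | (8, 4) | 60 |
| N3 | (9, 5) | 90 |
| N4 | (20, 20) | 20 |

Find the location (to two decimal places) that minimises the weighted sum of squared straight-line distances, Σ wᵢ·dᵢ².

(9.57, 8.05)

The minimiser of Σwᵢ‖p−pᵢ‖² is the weighted centroid p* = (Σwᵢpᵢ)/(Σwᵢ).
Σwᵢ = 210.
Σwᵢxᵢ = 40·8 + 60·8 + 90·9 + 20·20 = 2010.
Σwᵢyᵢ = 40·15 + 60·4 + 90·5 + 20·20 = 1690.
x* = 2010/210 = 9.57, y* = 1690/210 = 8.05.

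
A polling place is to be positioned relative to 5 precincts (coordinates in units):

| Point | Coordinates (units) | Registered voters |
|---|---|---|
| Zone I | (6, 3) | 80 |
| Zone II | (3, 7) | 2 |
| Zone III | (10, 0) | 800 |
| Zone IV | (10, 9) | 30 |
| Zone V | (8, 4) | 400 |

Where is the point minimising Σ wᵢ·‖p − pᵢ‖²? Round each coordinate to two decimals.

(9.14, 1.62)

The minimiser of Σwᵢ‖p−pᵢ‖² is the weighted centroid p* = (Σwᵢpᵢ)/(Σwᵢ).
Σwᵢ = 1312.
Σwᵢxᵢ = 80·6 + 2·3 + 800·10 + 30·10 + 400·8 = 11986.
Σwᵢyᵢ = 80·3 + 2·7 + 800·0 + 30·9 + 400·4 = 2124.
x* = 11986/1312 = 9.14, y* = 2124/1312 = 1.62.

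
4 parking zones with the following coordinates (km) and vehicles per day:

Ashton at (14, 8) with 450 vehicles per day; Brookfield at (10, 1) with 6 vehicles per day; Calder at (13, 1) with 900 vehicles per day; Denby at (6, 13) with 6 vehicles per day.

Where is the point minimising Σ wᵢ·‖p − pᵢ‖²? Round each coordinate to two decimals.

(13.29, 3.37)

The minimiser of Σwᵢ‖p−pᵢ‖² is the weighted centroid p* = (Σwᵢpᵢ)/(Σwᵢ).
Σwᵢ = 1362.
Σwᵢxᵢ = 450·14 + 6·10 + 900·13 + 6·6 = 18096.
Σwᵢyᵢ = 450·8 + 6·1 + 900·1 + 6·13 = 4584.
x* = 18096/1362 = 13.29, y* = 4584/1362 = 3.37.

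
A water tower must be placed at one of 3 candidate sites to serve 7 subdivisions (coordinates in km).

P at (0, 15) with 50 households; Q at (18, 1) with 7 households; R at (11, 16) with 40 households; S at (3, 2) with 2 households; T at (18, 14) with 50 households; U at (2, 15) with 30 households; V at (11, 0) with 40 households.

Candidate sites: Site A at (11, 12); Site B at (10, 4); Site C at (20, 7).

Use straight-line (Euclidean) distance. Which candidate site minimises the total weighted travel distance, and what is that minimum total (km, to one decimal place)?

Total weighted distance at each candidate:
  Site A (11, 12): total = 1975.6
  Site B (10, 4): total = 2512.6
  Site C (20, 7): total = 3076.9
Minimum is at Site A with total 1975.6 km.

Site A, total 1975.6 km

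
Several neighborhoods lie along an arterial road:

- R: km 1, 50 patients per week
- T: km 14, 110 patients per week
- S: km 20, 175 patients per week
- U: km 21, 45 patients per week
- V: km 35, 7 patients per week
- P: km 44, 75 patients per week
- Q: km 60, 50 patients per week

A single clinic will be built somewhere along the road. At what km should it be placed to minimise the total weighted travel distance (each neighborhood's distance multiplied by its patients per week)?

For a sum of weighted absolute distances on a line, the optimum is the weighted median (not the mean). Total weight W = 512; half-weight = 256.
Sort by position and accumulate weight:
  km 1 (R, w=50) → cum 50
  km 14 (T, w=110) → cum 160
  km 20 (S, w=175) → cum 335  ≥ 256 → median here
  km 21 (U, w=45) → cum 380
  km 35 (V, w=7) → cum 387
  km 44 (P, w=75) → cum 462
  km 60 (Q, w=50) → cum 512
Optimal location: km 20.

x = 20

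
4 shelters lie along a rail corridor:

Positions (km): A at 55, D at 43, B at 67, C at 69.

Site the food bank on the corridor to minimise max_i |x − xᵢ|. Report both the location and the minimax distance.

location 56, max distance 13

The 1-center on a line is the midpoint of the two extreme points: leftmost at 43, rightmost at 69.
Optimal location = (43 + 69)/2 = 56; maximum distance = (69 − 43)/2 = 13.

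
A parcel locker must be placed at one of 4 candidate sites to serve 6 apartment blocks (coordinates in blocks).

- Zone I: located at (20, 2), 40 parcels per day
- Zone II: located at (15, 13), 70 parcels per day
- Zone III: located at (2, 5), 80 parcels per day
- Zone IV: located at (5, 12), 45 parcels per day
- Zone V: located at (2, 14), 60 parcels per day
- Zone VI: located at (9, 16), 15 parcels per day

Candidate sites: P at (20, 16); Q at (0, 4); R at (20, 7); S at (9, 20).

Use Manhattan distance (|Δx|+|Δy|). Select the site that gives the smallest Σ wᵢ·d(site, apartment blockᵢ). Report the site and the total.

Total weighted distance at each candidate:
  P (20, 16): total = 5660
  Q (0, 4): total = 4420
  R (20, 7): total = 5270
  S (9, 20): total = 5210
Minimum is at Q with total 4420 blocks.

Q, total 4420 blocks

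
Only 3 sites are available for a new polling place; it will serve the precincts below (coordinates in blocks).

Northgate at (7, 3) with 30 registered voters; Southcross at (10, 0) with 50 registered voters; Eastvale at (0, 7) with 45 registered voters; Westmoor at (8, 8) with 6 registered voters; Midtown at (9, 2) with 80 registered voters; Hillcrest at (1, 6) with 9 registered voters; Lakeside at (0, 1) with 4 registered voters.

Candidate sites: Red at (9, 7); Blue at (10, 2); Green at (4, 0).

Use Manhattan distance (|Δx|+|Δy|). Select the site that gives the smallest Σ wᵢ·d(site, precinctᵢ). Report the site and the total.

Total weighted distance at each candidate:
  Red (9, 7): total = 1538
  Blue (10, 2): total = 1184
  Green (4, 0): total = 1708
Minimum is at Blue with total 1184 blocks.

Blue, total 1184 blocks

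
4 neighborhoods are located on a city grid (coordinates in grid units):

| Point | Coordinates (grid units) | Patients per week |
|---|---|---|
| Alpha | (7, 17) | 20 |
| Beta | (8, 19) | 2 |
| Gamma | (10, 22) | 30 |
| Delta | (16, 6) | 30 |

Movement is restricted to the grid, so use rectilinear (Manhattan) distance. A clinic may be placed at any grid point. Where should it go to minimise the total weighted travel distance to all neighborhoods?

(10, 17)

Manhattan distance separates: Σwᵢ(|x−xᵢ|+|y−yᵢ|) = Σwᵢ|x−xᵢ| + Σwᵢ|y−yᵢ|, so x and y are optimised independently as 1-D weighted medians.
Total weight W = 82; half = 41.
x-coordinate, sorted with cumulative weight:
  x=7 (Alpha, w=20) cum 20
  x=8 (Beta, w=2) cum 22
  x=10 (Gamma, w=30) cum 52  ← median
  x=16 (Delta, w=30) cum 82
⇒ x* = 10
y-coordinate, sorted with cumulative weight:
  y=6 (Delta, w=30) cum 30
  y=17 (Alpha, w=20) cum 50  ← median
  y=19 (Beta, w=2) cum 52
  y=22 (Gamma, w=30) cum 82
⇒ y* = 17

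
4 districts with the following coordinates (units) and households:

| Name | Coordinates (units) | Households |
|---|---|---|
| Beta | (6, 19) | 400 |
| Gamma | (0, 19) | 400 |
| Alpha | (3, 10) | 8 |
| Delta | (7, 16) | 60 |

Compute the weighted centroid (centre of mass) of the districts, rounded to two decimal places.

The minimiser of Σwᵢ‖p−pᵢ‖² is the weighted centroid p* = (Σwᵢpᵢ)/(Σwᵢ).
Σwᵢ = 868.
Σwᵢxᵢ = 400·6 + 400·0 + 8·3 + 60·7 = 2844.
Σwᵢyᵢ = 400·19 + 400·19 + 8·10 + 60·16 = 16240.
x* = 2844/868 = 3.28, y* = 16240/868 = 18.71.

(3.28, 18.71)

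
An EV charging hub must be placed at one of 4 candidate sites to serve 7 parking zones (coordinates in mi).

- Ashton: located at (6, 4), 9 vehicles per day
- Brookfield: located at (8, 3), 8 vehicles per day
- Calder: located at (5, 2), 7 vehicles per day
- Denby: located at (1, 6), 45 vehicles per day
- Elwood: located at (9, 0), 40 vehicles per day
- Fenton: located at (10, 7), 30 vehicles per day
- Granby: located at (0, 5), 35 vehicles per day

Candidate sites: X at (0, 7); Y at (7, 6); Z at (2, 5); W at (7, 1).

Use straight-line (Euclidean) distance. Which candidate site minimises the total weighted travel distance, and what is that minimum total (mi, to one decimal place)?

Z, total 842.5 mi

Total weighted distance at each candidate:
  X (0, 7): total = 1071.1
  Y (7, 6): total = 942.1
  Z (2, 5): total = 842.5
  W (7, 1): total = 986.3
Minimum is at Z with total 842.5 mi.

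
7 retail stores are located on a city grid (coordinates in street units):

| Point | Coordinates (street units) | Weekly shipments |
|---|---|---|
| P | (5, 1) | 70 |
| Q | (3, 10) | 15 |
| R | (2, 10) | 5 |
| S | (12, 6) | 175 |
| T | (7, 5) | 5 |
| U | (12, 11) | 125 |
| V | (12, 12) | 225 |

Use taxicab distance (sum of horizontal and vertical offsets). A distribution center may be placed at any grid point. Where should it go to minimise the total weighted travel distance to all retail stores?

(12, 11)

Manhattan distance separates: Σwᵢ(|x−xᵢ|+|y−yᵢ|) = Σwᵢ|x−xᵢ| + Σwᵢ|y−yᵢ|, so x and y are optimised independently as 1-D weighted medians.
Total weight W = 620; half = 310.
x-coordinate, sorted with cumulative weight:
  x=2 (R, w=5) cum 5
  x=3 (Q, w=15) cum 20
  x=5 (P, w=70) cum 90
  x=7 (T, w=5) cum 95
  x=12 (S, w=175) cum 270
  x=12 (U, w=125) cum 395  ← median
  x=12 (V, w=225) cum 620
⇒ x* = 12
y-coordinate, sorted with cumulative weight:
  y=1 (P, w=70) cum 70
  y=5 (T, w=5) cum 75
  y=6 (S, w=175) cum 250
  y=10 (Q, w=15) cum 265
  y=10 (R, w=5) cum 270
  y=11 (U, w=125) cum 395  ← median
  y=12 (V, w=225) cum 620
⇒ y* = 11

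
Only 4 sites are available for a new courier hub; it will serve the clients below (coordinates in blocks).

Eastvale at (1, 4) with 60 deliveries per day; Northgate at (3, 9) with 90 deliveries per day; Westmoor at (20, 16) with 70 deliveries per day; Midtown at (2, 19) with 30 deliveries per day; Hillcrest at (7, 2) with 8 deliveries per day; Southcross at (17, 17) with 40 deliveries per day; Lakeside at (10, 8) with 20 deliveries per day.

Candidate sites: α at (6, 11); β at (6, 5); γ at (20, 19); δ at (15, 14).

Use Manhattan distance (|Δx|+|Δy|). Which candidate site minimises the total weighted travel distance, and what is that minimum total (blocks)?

Total weighted distance at each candidate:
  α (6, 11): total = 3760
  β (6, 5): total = 4372
  γ (20, 19): total = 6080
  δ (15, 14): total = 4580
Minimum is at α with total 3760 blocks.

α, total 3760 blocks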